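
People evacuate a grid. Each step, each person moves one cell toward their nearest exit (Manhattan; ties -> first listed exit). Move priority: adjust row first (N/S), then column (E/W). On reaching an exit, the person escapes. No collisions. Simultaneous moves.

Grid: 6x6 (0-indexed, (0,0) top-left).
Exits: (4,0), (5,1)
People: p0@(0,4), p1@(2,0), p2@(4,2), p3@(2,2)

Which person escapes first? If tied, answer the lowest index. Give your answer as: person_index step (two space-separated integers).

Answer: 1 2

Derivation:
Step 1: p0:(0,4)->(1,4) | p1:(2,0)->(3,0) | p2:(4,2)->(4,1) | p3:(2,2)->(3,2)
Step 2: p0:(1,4)->(2,4) | p1:(3,0)->(4,0)->EXIT | p2:(4,1)->(4,0)->EXIT | p3:(3,2)->(4,2)
Step 3: p0:(2,4)->(3,4) | p1:escaped | p2:escaped | p3:(4,2)->(4,1)
Step 4: p0:(3,4)->(4,4) | p1:escaped | p2:escaped | p3:(4,1)->(4,0)->EXIT
Step 5: p0:(4,4)->(4,3) | p1:escaped | p2:escaped | p3:escaped
Step 6: p0:(4,3)->(4,2) | p1:escaped | p2:escaped | p3:escaped
Step 7: p0:(4,2)->(4,1) | p1:escaped | p2:escaped | p3:escaped
Step 8: p0:(4,1)->(4,0)->EXIT | p1:escaped | p2:escaped | p3:escaped
Exit steps: [8, 2, 2, 4]
First to escape: p1 at step 2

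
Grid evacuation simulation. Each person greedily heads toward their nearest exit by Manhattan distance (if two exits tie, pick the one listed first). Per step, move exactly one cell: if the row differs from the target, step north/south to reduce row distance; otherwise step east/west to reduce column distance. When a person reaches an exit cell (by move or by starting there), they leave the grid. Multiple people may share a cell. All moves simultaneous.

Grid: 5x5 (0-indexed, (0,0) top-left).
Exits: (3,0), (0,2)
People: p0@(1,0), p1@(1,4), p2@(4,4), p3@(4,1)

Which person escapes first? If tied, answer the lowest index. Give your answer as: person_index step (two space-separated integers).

Answer: 0 2

Derivation:
Step 1: p0:(1,0)->(2,0) | p1:(1,4)->(0,4) | p2:(4,4)->(3,4) | p3:(4,1)->(3,1)
Step 2: p0:(2,0)->(3,0)->EXIT | p1:(0,4)->(0,3) | p2:(3,4)->(3,3) | p3:(3,1)->(3,0)->EXIT
Step 3: p0:escaped | p1:(0,3)->(0,2)->EXIT | p2:(3,3)->(3,2) | p3:escaped
Step 4: p0:escaped | p1:escaped | p2:(3,2)->(3,1) | p3:escaped
Step 5: p0:escaped | p1:escaped | p2:(3,1)->(3,0)->EXIT | p3:escaped
Exit steps: [2, 3, 5, 2]
First to escape: p0 at step 2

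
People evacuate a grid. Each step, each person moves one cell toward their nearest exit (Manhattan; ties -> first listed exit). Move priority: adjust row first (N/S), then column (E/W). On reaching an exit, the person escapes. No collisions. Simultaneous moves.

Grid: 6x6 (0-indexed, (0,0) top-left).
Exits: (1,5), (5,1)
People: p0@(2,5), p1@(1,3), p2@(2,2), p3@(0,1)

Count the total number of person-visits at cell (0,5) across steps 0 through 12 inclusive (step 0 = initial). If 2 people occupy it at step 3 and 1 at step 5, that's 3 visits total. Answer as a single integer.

Step 0: p0@(2,5) p1@(1,3) p2@(2,2) p3@(0,1) -> at (0,5): 0 [-], cum=0
Step 1: p0@ESC p1@(1,4) p2@(1,2) p3@(1,1) -> at (0,5): 0 [-], cum=0
Step 2: p0@ESC p1@ESC p2@(1,3) p3@(1,2) -> at (0,5): 0 [-], cum=0
Step 3: p0@ESC p1@ESC p2@(1,4) p3@(1,3) -> at (0,5): 0 [-], cum=0
Step 4: p0@ESC p1@ESC p2@ESC p3@(1,4) -> at (0,5): 0 [-], cum=0
Step 5: p0@ESC p1@ESC p2@ESC p3@ESC -> at (0,5): 0 [-], cum=0
Total visits = 0

Answer: 0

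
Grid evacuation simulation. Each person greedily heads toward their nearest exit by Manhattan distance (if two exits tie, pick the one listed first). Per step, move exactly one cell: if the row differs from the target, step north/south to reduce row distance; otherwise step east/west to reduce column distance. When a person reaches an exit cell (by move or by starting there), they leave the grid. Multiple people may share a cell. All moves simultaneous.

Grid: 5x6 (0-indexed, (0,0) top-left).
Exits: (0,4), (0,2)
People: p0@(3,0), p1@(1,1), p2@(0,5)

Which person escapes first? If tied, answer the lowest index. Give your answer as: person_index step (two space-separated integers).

Step 1: p0:(3,0)->(2,0) | p1:(1,1)->(0,1) | p2:(0,5)->(0,4)->EXIT
Step 2: p0:(2,0)->(1,0) | p1:(0,1)->(0,2)->EXIT | p2:escaped
Step 3: p0:(1,0)->(0,0) | p1:escaped | p2:escaped
Step 4: p0:(0,0)->(0,1) | p1:escaped | p2:escaped
Step 5: p0:(0,1)->(0,2)->EXIT | p1:escaped | p2:escaped
Exit steps: [5, 2, 1]
First to escape: p2 at step 1

Answer: 2 1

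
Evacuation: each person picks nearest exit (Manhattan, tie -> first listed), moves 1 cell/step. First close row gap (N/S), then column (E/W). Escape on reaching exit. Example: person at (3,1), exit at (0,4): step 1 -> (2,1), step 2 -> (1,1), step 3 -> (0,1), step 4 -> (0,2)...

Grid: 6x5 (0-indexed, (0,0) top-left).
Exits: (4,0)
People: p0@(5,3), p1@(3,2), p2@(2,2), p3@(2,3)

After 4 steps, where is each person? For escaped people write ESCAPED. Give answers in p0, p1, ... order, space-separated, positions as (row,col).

Step 1: p0:(5,3)->(4,3) | p1:(3,2)->(4,2) | p2:(2,2)->(3,2) | p3:(2,3)->(3,3)
Step 2: p0:(4,3)->(4,2) | p1:(4,2)->(4,1) | p2:(3,2)->(4,2) | p3:(3,3)->(4,3)
Step 3: p0:(4,2)->(4,1) | p1:(4,1)->(4,0)->EXIT | p2:(4,2)->(4,1) | p3:(4,3)->(4,2)
Step 4: p0:(4,1)->(4,0)->EXIT | p1:escaped | p2:(4,1)->(4,0)->EXIT | p3:(4,2)->(4,1)

ESCAPED ESCAPED ESCAPED (4,1)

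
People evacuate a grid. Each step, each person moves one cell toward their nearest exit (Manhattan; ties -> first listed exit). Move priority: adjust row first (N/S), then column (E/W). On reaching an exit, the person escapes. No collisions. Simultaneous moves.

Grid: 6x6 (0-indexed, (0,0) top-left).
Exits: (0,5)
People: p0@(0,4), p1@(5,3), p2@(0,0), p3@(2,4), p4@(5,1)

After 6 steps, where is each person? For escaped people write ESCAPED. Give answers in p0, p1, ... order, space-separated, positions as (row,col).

Step 1: p0:(0,4)->(0,5)->EXIT | p1:(5,3)->(4,3) | p2:(0,0)->(0,1) | p3:(2,4)->(1,4) | p4:(5,1)->(4,1)
Step 2: p0:escaped | p1:(4,3)->(3,3) | p2:(0,1)->(0,2) | p3:(1,4)->(0,4) | p4:(4,1)->(3,1)
Step 3: p0:escaped | p1:(3,3)->(2,3) | p2:(0,2)->(0,3) | p3:(0,4)->(0,5)->EXIT | p4:(3,1)->(2,1)
Step 4: p0:escaped | p1:(2,3)->(1,3) | p2:(0,3)->(0,4) | p3:escaped | p4:(2,1)->(1,1)
Step 5: p0:escaped | p1:(1,3)->(0,3) | p2:(0,4)->(0,5)->EXIT | p3:escaped | p4:(1,1)->(0,1)
Step 6: p0:escaped | p1:(0,3)->(0,4) | p2:escaped | p3:escaped | p4:(0,1)->(0,2)

ESCAPED (0,4) ESCAPED ESCAPED (0,2)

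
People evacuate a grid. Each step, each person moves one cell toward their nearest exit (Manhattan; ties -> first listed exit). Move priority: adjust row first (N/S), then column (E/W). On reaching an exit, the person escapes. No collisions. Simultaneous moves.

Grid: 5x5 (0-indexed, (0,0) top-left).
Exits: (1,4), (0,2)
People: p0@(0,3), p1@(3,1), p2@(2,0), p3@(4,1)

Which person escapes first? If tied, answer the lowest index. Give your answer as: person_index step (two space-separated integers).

Step 1: p0:(0,3)->(0,2)->EXIT | p1:(3,1)->(2,1) | p2:(2,0)->(1,0) | p3:(4,1)->(3,1)
Step 2: p0:escaped | p1:(2,1)->(1,1) | p2:(1,0)->(0,0) | p3:(3,1)->(2,1)
Step 3: p0:escaped | p1:(1,1)->(0,1) | p2:(0,0)->(0,1) | p3:(2,1)->(1,1)
Step 4: p0:escaped | p1:(0,1)->(0,2)->EXIT | p2:(0,1)->(0,2)->EXIT | p3:(1,1)->(0,1)
Step 5: p0:escaped | p1:escaped | p2:escaped | p3:(0,1)->(0,2)->EXIT
Exit steps: [1, 4, 4, 5]
First to escape: p0 at step 1

Answer: 0 1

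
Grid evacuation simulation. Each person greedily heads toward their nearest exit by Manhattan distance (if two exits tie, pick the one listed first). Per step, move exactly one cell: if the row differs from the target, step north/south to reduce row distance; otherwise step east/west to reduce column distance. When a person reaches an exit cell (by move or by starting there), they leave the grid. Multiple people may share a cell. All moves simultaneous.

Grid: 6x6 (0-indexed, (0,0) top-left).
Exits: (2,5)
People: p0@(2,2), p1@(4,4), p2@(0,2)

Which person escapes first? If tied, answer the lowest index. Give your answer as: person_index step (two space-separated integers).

Answer: 0 3

Derivation:
Step 1: p0:(2,2)->(2,3) | p1:(4,4)->(3,4) | p2:(0,2)->(1,2)
Step 2: p0:(2,3)->(2,4) | p1:(3,4)->(2,4) | p2:(1,2)->(2,2)
Step 3: p0:(2,4)->(2,5)->EXIT | p1:(2,4)->(2,5)->EXIT | p2:(2,2)->(2,3)
Step 4: p0:escaped | p1:escaped | p2:(2,3)->(2,4)
Step 5: p0:escaped | p1:escaped | p2:(2,4)->(2,5)->EXIT
Exit steps: [3, 3, 5]
First to escape: p0 at step 3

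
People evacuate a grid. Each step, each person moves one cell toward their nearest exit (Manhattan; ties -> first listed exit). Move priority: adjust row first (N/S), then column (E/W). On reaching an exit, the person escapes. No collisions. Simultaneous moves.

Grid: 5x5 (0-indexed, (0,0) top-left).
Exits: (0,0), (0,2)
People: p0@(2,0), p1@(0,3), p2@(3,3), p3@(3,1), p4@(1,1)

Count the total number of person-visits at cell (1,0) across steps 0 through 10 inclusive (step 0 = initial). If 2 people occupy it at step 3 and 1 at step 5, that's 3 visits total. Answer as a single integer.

Answer: 1

Derivation:
Step 0: p0@(2,0) p1@(0,3) p2@(3,3) p3@(3,1) p4@(1,1) -> at (1,0): 0 [-], cum=0
Step 1: p0@(1,0) p1@ESC p2@(2,3) p3@(2,1) p4@(0,1) -> at (1,0): 1 [p0], cum=1
Step 2: p0@ESC p1@ESC p2@(1,3) p3@(1,1) p4@ESC -> at (1,0): 0 [-], cum=1
Step 3: p0@ESC p1@ESC p2@(0,3) p3@(0,1) p4@ESC -> at (1,0): 0 [-], cum=1
Step 4: p0@ESC p1@ESC p2@ESC p3@ESC p4@ESC -> at (1,0): 0 [-], cum=1
Total visits = 1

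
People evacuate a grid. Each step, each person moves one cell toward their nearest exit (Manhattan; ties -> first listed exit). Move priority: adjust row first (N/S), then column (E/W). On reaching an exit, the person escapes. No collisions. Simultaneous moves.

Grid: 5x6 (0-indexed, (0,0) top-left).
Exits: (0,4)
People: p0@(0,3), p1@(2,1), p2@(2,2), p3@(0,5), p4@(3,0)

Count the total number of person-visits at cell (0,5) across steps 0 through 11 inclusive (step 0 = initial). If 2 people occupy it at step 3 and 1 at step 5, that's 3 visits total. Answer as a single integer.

Answer: 1

Derivation:
Step 0: p0@(0,3) p1@(2,1) p2@(2,2) p3@(0,5) p4@(3,0) -> at (0,5): 1 [p3], cum=1
Step 1: p0@ESC p1@(1,1) p2@(1,2) p3@ESC p4@(2,0) -> at (0,5): 0 [-], cum=1
Step 2: p0@ESC p1@(0,1) p2@(0,2) p3@ESC p4@(1,0) -> at (0,5): 0 [-], cum=1
Step 3: p0@ESC p1@(0,2) p2@(0,3) p3@ESC p4@(0,0) -> at (0,5): 0 [-], cum=1
Step 4: p0@ESC p1@(0,3) p2@ESC p3@ESC p4@(0,1) -> at (0,5): 0 [-], cum=1
Step 5: p0@ESC p1@ESC p2@ESC p3@ESC p4@(0,2) -> at (0,5): 0 [-], cum=1
Step 6: p0@ESC p1@ESC p2@ESC p3@ESC p4@(0,3) -> at (0,5): 0 [-], cum=1
Step 7: p0@ESC p1@ESC p2@ESC p3@ESC p4@ESC -> at (0,5): 0 [-], cum=1
Total visits = 1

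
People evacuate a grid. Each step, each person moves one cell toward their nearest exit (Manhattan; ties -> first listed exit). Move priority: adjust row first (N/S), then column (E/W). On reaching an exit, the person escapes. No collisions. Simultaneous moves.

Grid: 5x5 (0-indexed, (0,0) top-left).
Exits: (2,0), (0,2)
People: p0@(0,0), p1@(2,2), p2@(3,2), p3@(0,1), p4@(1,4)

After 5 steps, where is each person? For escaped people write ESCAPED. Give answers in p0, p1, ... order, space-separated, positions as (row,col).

Step 1: p0:(0,0)->(1,0) | p1:(2,2)->(2,1) | p2:(3,2)->(2,2) | p3:(0,1)->(0,2)->EXIT | p4:(1,4)->(0,4)
Step 2: p0:(1,0)->(2,0)->EXIT | p1:(2,1)->(2,0)->EXIT | p2:(2,2)->(2,1) | p3:escaped | p4:(0,4)->(0,3)
Step 3: p0:escaped | p1:escaped | p2:(2,1)->(2,0)->EXIT | p3:escaped | p4:(0,3)->(0,2)->EXIT

ESCAPED ESCAPED ESCAPED ESCAPED ESCAPED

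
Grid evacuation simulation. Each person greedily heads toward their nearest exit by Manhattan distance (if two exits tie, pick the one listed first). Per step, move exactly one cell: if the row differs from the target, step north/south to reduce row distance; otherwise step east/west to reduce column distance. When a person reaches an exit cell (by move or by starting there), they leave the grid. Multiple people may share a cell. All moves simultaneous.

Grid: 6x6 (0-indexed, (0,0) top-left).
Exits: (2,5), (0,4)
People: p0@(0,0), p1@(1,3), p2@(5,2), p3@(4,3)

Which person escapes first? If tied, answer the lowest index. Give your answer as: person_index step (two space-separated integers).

Answer: 1 2

Derivation:
Step 1: p0:(0,0)->(0,1) | p1:(1,3)->(0,3) | p2:(5,2)->(4,2) | p3:(4,3)->(3,3)
Step 2: p0:(0,1)->(0,2) | p1:(0,3)->(0,4)->EXIT | p2:(4,2)->(3,2) | p3:(3,3)->(2,3)
Step 3: p0:(0,2)->(0,3) | p1:escaped | p2:(3,2)->(2,2) | p3:(2,3)->(2,4)
Step 4: p0:(0,3)->(0,4)->EXIT | p1:escaped | p2:(2,2)->(2,3) | p3:(2,4)->(2,5)->EXIT
Step 5: p0:escaped | p1:escaped | p2:(2,3)->(2,4) | p3:escaped
Step 6: p0:escaped | p1:escaped | p2:(2,4)->(2,5)->EXIT | p3:escaped
Exit steps: [4, 2, 6, 4]
First to escape: p1 at step 2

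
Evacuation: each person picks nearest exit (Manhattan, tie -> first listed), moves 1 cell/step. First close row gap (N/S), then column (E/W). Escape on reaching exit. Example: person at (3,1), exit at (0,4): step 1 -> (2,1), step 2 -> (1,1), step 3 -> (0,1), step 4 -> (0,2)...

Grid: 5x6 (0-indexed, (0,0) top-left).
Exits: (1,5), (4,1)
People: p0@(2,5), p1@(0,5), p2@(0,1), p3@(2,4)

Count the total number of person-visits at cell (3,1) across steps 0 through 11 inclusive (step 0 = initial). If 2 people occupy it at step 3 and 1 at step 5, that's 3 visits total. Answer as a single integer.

Step 0: p0@(2,5) p1@(0,5) p2@(0,1) p3@(2,4) -> at (3,1): 0 [-], cum=0
Step 1: p0@ESC p1@ESC p2@(1,1) p3@(1,4) -> at (3,1): 0 [-], cum=0
Step 2: p0@ESC p1@ESC p2@(2,1) p3@ESC -> at (3,1): 0 [-], cum=0
Step 3: p0@ESC p1@ESC p2@(3,1) p3@ESC -> at (3,1): 1 [p2], cum=1
Step 4: p0@ESC p1@ESC p2@ESC p3@ESC -> at (3,1): 0 [-], cum=1
Total visits = 1

Answer: 1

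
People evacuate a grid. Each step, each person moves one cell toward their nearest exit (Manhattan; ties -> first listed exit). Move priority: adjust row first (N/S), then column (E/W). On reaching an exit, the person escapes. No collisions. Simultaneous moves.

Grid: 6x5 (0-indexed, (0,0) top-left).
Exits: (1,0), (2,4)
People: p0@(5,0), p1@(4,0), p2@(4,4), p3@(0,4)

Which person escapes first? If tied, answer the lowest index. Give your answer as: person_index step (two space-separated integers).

Step 1: p0:(5,0)->(4,0) | p1:(4,0)->(3,0) | p2:(4,4)->(3,4) | p3:(0,4)->(1,4)
Step 2: p0:(4,0)->(3,0) | p1:(3,0)->(2,0) | p2:(3,4)->(2,4)->EXIT | p3:(1,4)->(2,4)->EXIT
Step 3: p0:(3,0)->(2,0) | p1:(2,0)->(1,0)->EXIT | p2:escaped | p3:escaped
Step 4: p0:(2,0)->(1,0)->EXIT | p1:escaped | p2:escaped | p3:escaped
Exit steps: [4, 3, 2, 2]
First to escape: p2 at step 2

Answer: 2 2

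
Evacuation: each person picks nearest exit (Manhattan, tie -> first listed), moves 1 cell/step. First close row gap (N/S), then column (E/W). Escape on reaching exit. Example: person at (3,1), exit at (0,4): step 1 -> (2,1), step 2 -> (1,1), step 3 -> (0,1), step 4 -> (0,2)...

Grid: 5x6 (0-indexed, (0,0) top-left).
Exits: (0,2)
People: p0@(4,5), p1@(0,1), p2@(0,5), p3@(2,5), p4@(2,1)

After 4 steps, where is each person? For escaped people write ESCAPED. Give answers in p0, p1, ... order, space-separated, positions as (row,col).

Step 1: p0:(4,5)->(3,5) | p1:(0,1)->(0,2)->EXIT | p2:(0,5)->(0,4) | p3:(2,5)->(1,5) | p4:(2,1)->(1,1)
Step 2: p0:(3,5)->(2,5) | p1:escaped | p2:(0,4)->(0,3) | p3:(1,5)->(0,5) | p4:(1,1)->(0,1)
Step 3: p0:(2,5)->(1,5) | p1:escaped | p2:(0,3)->(0,2)->EXIT | p3:(0,5)->(0,4) | p4:(0,1)->(0,2)->EXIT
Step 4: p0:(1,5)->(0,5) | p1:escaped | p2:escaped | p3:(0,4)->(0,3) | p4:escaped

(0,5) ESCAPED ESCAPED (0,3) ESCAPED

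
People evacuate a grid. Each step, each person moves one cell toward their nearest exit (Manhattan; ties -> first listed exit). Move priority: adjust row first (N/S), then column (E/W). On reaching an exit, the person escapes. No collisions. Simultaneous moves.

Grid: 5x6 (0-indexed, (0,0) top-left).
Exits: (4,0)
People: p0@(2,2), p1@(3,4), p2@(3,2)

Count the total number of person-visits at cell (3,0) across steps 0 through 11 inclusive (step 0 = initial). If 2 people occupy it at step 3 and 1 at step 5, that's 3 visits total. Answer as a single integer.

Answer: 0

Derivation:
Step 0: p0@(2,2) p1@(3,4) p2@(3,2) -> at (3,0): 0 [-], cum=0
Step 1: p0@(3,2) p1@(4,4) p2@(4,2) -> at (3,0): 0 [-], cum=0
Step 2: p0@(4,2) p1@(4,3) p2@(4,1) -> at (3,0): 0 [-], cum=0
Step 3: p0@(4,1) p1@(4,2) p2@ESC -> at (3,0): 0 [-], cum=0
Step 4: p0@ESC p1@(4,1) p2@ESC -> at (3,0): 0 [-], cum=0
Step 5: p0@ESC p1@ESC p2@ESC -> at (3,0): 0 [-], cum=0
Total visits = 0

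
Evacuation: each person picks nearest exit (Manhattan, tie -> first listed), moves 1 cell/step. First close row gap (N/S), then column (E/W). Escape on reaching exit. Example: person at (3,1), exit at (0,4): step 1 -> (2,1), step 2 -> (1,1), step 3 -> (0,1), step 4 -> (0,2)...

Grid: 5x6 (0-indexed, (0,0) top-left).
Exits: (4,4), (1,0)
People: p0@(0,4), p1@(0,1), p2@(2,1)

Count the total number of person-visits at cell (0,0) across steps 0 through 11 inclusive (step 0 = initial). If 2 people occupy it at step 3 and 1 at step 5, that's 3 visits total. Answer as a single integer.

Answer: 0

Derivation:
Step 0: p0@(0,4) p1@(0,1) p2@(2,1) -> at (0,0): 0 [-], cum=0
Step 1: p0@(1,4) p1@(1,1) p2@(1,1) -> at (0,0): 0 [-], cum=0
Step 2: p0@(2,4) p1@ESC p2@ESC -> at (0,0): 0 [-], cum=0
Step 3: p0@(3,4) p1@ESC p2@ESC -> at (0,0): 0 [-], cum=0
Step 4: p0@ESC p1@ESC p2@ESC -> at (0,0): 0 [-], cum=0
Total visits = 0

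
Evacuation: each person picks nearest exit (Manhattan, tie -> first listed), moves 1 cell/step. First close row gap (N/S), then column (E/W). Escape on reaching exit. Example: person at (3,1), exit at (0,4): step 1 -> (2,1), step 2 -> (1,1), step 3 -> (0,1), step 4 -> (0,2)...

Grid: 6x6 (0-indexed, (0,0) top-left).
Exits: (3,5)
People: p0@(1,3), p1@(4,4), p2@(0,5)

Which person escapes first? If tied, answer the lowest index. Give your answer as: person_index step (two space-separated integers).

Step 1: p0:(1,3)->(2,3) | p1:(4,4)->(3,4) | p2:(0,5)->(1,5)
Step 2: p0:(2,3)->(3,3) | p1:(3,4)->(3,5)->EXIT | p2:(1,5)->(2,5)
Step 3: p0:(3,3)->(3,4) | p1:escaped | p2:(2,5)->(3,5)->EXIT
Step 4: p0:(3,4)->(3,5)->EXIT | p1:escaped | p2:escaped
Exit steps: [4, 2, 3]
First to escape: p1 at step 2

Answer: 1 2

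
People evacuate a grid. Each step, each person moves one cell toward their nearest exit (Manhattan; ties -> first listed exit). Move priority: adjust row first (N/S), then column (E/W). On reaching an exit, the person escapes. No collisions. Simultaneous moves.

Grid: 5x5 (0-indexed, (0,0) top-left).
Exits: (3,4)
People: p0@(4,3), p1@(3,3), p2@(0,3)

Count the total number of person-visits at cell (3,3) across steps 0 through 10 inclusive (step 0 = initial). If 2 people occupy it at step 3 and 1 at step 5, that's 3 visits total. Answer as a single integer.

Step 0: p0@(4,3) p1@(3,3) p2@(0,3) -> at (3,3): 1 [p1], cum=1
Step 1: p0@(3,3) p1@ESC p2@(1,3) -> at (3,3): 1 [p0], cum=2
Step 2: p0@ESC p1@ESC p2@(2,3) -> at (3,3): 0 [-], cum=2
Step 3: p0@ESC p1@ESC p2@(3,3) -> at (3,3): 1 [p2], cum=3
Step 4: p0@ESC p1@ESC p2@ESC -> at (3,3): 0 [-], cum=3
Total visits = 3

Answer: 3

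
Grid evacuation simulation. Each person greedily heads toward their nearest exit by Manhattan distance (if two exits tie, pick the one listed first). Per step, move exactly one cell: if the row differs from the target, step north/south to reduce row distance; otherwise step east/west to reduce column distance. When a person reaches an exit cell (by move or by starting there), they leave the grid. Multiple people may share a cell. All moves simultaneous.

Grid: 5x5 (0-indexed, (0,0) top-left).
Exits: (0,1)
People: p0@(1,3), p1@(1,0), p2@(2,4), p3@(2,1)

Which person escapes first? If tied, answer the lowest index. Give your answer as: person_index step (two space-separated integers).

Step 1: p0:(1,3)->(0,3) | p1:(1,0)->(0,0) | p2:(2,4)->(1,4) | p3:(2,1)->(1,1)
Step 2: p0:(0,3)->(0,2) | p1:(0,0)->(0,1)->EXIT | p2:(1,4)->(0,4) | p3:(1,1)->(0,1)->EXIT
Step 3: p0:(0,2)->(0,1)->EXIT | p1:escaped | p2:(0,4)->(0,3) | p3:escaped
Step 4: p0:escaped | p1:escaped | p2:(0,3)->(0,2) | p3:escaped
Step 5: p0:escaped | p1:escaped | p2:(0,2)->(0,1)->EXIT | p3:escaped
Exit steps: [3, 2, 5, 2]
First to escape: p1 at step 2

Answer: 1 2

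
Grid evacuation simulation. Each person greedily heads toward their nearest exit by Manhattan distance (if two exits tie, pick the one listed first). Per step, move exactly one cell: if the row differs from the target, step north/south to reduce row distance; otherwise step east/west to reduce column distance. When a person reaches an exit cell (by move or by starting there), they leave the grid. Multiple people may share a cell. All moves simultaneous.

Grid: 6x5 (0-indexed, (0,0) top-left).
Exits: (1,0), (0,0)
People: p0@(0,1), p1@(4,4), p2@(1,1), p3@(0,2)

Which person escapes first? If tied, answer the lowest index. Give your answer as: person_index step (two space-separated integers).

Step 1: p0:(0,1)->(0,0)->EXIT | p1:(4,4)->(3,4) | p2:(1,1)->(1,0)->EXIT | p3:(0,2)->(0,1)
Step 2: p0:escaped | p1:(3,4)->(2,4) | p2:escaped | p3:(0,1)->(0,0)->EXIT
Step 3: p0:escaped | p1:(2,4)->(1,4) | p2:escaped | p3:escaped
Step 4: p0:escaped | p1:(1,4)->(1,3) | p2:escaped | p3:escaped
Step 5: p0:escaped | p1:(1,3)->(1,2) | p2:escaped | p3:escaped
Step 6: p0:escaped | p1:(1,2)->(1,1) | p2:escaped | p3:escaped
Step 7: p0:escaped | p1:(1,1)->(1,0)->EXIT | p2:escaped | p3:escaped
Exit steps: [1, 7, 1, 2]
First to escape: p0 at step 1

Answer: 0 1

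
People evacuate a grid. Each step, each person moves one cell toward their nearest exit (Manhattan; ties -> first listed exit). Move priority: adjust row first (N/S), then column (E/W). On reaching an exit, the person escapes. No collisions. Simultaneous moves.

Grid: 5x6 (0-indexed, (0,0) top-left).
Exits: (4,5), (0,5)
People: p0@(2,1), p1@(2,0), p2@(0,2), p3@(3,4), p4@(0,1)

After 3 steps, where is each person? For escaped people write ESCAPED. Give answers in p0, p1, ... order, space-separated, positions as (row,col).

Step 1: p0:(2,1)->(3,1) | p1:(2,0)->(3,0) | p2:(0,2)->(0,3) | p3:(3,4)->(4,4) | p4:(0,1)->(0,2)
Step 2: p0:(3,1)->(4,1) | p1:(3,0)->(4,0) | p2:(0,3)->(0,4) | p3:(4,4)->(4,5)->EXIT | p4:(0,2)->(0,3)
Step 3: p0:(4,1)->(4,2) | p1:(4,0)->(4,1) | p2:(0,4)->(0,5)->EXIT | p3:escaped | p4:(0,3)->(0,4)

(4,2) (4,1) ESCAPED ESCAPED (0,4)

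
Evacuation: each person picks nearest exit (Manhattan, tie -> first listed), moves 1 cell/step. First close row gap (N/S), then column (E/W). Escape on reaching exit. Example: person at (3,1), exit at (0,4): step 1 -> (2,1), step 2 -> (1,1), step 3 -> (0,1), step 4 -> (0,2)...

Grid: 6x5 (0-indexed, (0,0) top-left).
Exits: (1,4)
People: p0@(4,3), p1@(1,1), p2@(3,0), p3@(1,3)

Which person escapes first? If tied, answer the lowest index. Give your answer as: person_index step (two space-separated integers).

Answer: 3 1

Derivation:
Step 1: p0:(4,3)->(3,3) | p1:(1,1)->(1,2) | p2:(3,0)->(2,0) | p3:(1,3)->(1,4)->EXIT
Step 2: p0:(3,3)->(2,3) | p1:(1,2)->(1,3) | p2:(2,0)->(1,0) | p3:escaped
Step 3: p0:(2,3)->(1,3) | p1:(1,3)->(1,4)->EXIT | p2:(1,0)->(1,1) | p3:escaped
Step 4: p0:(1,3)->(1,4)->EXIT | p1:escaped | p2:(1,1)->(1,2) | p3:escaped
Step 5: p0:escaped | p1:escaped | p2:(1,2)->(1,3) | p3:escaped
Step 6: p0:escaped | p1:escaped | p2:(1,3)->(1,4)->EXIT | p3:escaped
Exit steps: [4, 3, 6, 1]
First to escape: p3 at step 1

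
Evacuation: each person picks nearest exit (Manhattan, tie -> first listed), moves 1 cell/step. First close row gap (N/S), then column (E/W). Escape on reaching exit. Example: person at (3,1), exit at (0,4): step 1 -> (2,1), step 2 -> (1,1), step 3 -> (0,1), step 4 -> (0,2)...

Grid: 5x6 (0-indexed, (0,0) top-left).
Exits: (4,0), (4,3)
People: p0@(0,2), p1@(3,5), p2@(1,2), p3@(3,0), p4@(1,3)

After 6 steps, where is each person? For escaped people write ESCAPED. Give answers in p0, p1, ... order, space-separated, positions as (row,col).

Step 1: p0:(0,2)->(1,2) | p1:(3,5)->(4,5) | p2:(1,2)->(2,2) | p3:(3,0)->(4,0)->EXIT | p4:(1,3)->(2,3)
Step 2: p0:(1,2)->(2,2) | p1:(4,5)->(4,4) | p2:(2,2)->(3,2) | p3:escaped | p4:(2,3)->(3,3)
Step 3: p0:(2,2)->(3,2) | p1:(4,4)->(4,3)->EXIT | p2:(3,2)->(4,2) | p3:escaped | p4:(3,3)->(4,3)->EXIT
Step 4: p0:(3,2)->(4,2) | p1:escaped | p2:(4,2)->(4,3)->EXIT | p3:escaped | p4:escaped
Step 5: p0:(4,2)->(4,3)->EXIT | p1:escaped | p2:escaped | p3:escaped | p4:escaped

ESCAPED ESCAPED ESCAPED ESCAPED ESCAPED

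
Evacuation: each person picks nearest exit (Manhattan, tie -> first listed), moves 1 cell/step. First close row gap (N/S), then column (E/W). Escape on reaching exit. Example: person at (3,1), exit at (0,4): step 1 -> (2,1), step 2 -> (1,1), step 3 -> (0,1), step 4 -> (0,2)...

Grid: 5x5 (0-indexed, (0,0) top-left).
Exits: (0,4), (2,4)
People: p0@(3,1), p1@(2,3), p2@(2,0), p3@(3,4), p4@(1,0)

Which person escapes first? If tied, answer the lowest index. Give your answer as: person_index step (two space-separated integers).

Answer: 1 1

Derivation:
Step 1: p0:(3,1)->(2,1) | p1:(2,3)->(2,4)->EXIT | p2:(2,0)->(2,1) | p3:(3,4)->(2,4)->EXIT | p4:(1,0)->(0,0)
Step 2: p0:(2,1)->(2,2) | p1:escaped | p2:(2,1)->(2,2) | p3:escaped | p4:(0,0)->(0,1)
Step 3: p0:(2,2)->(2,3) | p1:escaped | p2:(2,2)->(2,3) | p3:escaped | p4:(0,1)->(0,2)
Step 4: p0:(2,3)->(2,4)->EXIT | p1:escaped | p2:(2,3)->(2,4)->EXIT | p3:escaped | p4:(0,2)->(0,3)
Step 5: p0:escaped | p1:escaped | p2:escaped | p3:escaped | p4:(0,3)->(0,4)->EXIT
Exit steps: [4, 1, 4, 1, 5]
First to escape: p1 at step 1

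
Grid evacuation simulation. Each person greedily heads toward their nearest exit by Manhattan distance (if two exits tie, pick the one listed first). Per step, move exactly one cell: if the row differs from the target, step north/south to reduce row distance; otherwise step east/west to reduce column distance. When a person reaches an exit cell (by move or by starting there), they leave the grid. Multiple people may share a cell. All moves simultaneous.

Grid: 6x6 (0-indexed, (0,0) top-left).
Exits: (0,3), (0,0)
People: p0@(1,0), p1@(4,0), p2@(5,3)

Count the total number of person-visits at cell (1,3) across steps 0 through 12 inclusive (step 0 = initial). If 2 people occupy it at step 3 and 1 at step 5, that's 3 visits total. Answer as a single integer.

Step 0: p0@(1,0) p1@(4,0) p2@(5,3) -> at (1,3): 0 [-], cum=0
Step 1: p0@ESC p1@(3,0) p2@(4,3) -> at (1,3): 0 [-], cum=0
Step 2: p0@ESC p1@(2,0) p2@(3,3) -> at (1,3): 0 [-], cum=0
Step 3: p0@ESC p1@(1,0) p2@(2,3) -> at (1,3): 0 [-], cum=0
Step 4: p0@ESC p1@ESC p2@(1,3) -> at (1,3): 1 [p2], cum=1
Step 5: p0@ESC p1@ESC p2@ESC -> at (1,3): 0 [-], cum=1
Total visits = 1

Answer: 1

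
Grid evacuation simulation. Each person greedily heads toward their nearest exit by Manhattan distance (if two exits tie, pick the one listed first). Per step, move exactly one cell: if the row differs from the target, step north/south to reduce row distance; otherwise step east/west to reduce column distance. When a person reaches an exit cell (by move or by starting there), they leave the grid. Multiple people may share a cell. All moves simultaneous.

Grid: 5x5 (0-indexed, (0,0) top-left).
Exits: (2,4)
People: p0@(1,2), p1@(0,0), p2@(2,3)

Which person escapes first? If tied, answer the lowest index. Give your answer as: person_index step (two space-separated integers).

Answer: 2 1

Derivation:
Step 1: p0:(1,2)->(2,2) | p1:(0,0)->(1,0) | p2:(2,3)->(2,4)->EXIT
Step 2: p0:(2,2)->(2,3) | p1:(1,0)->(2,0) | p2:escaped
Step 3: p0:(2,3)->(2,4)->EXIT | p1:(2,0)->(2,1) | p2:escaped
Step 4: p0:escaped | p1:(2,1)->(2,2) | p2:escaped
Step 5: p0:escaped | p1:(2,2)->(2,3) | p2:escaped
Step 6: p0:escaped | p1:(2,3)->(2,4)->EXIT | p2:escaped
Exit steps: [3, 6, 1]
First to escape: p2 at step 1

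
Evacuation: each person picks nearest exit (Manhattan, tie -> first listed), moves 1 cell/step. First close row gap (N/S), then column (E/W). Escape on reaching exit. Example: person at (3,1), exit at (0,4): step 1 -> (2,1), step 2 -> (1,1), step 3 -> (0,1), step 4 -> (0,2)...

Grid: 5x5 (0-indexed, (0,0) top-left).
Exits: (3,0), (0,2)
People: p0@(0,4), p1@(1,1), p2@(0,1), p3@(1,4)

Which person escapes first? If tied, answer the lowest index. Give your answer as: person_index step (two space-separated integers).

Step 1: p0:(0,4)->(0,3) | p1:(1,1)->(0,1) | p2:(0,1)->(0,2)->EXIT | p3:(1,4)->(0,4)
Step 2: p0:(0,3)->(0,2)->EXIT | p1:(0,1)->(0,2)->EXIT | p2:escaped | p3:(0,4)->(0,3)
Step 3: p0:escaped | p1:escaped | p2:escaped | p3:(0,3)->(0,2)->EXIT
Exit steps: [2, 2, 1, 3]
First to escape: p2 at step 1

Answer: 2 1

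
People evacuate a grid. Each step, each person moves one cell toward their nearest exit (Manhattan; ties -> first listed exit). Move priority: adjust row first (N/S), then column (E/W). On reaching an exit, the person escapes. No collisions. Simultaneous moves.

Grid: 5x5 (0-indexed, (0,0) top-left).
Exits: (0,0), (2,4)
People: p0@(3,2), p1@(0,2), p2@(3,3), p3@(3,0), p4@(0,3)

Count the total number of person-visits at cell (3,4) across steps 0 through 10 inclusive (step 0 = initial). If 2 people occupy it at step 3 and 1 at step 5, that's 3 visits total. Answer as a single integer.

Answer: 0

Derivation:
Step 0: p0@(3,2) p1@(0,2) p2@(3,3) p3@(3,0) p4@(0,3) -> at (3,4): 0 [-], cum=0
Step 1: p0@(2,2) p1@(0,1) p2@(2,3) p3@(2,0) p4@(0,2) -> at (3,4): 0 [-], cum=0
Step 2: p0@(2,3) p1@ESC p2@ESC p3@(1,0) p4@(0,1) -> at (3,4): 0 [-], cum=0
Step 3: p0@ESC p1@ESC p2@ESC p3@ESC p4@ESC -> at (3,4): 0 [-], cum=0
Total visits = 0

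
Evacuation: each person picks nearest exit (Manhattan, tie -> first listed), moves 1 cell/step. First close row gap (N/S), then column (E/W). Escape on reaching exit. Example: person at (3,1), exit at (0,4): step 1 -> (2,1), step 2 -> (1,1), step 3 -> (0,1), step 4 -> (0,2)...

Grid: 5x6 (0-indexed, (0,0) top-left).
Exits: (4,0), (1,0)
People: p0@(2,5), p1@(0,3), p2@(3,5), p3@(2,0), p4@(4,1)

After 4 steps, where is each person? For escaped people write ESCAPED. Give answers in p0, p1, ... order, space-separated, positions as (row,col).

Step 1: p0:(2,5)->(1,5) | p1:(0,3)->(1,3) | p2:(3,5)->(4,5) | p3:(2,0)->(1,0)->EXIT | p4:(4,1)->(4,0)->EXIT
Step 2: p0:(1,5)->(1,4) | p1:(1,3)->(1,2) | p2:(4,5)->(4,4) | p3:escaped | p4:escaped
Step 3: p0:(1,4)->(1,3) | p1:(1,2)->(1,1) | p2:(4,4)->(4,3) | p3:escaped | p4:escaped
Step 4: p0:(1,3)->(1,2) | p1:(1,1)->(1,0)->EXIT | p2:(4,3)->(4,2) | p3:escaped | p4:escaped

(1,2) ESCAPED (4,2) ESCAPED ESCAPED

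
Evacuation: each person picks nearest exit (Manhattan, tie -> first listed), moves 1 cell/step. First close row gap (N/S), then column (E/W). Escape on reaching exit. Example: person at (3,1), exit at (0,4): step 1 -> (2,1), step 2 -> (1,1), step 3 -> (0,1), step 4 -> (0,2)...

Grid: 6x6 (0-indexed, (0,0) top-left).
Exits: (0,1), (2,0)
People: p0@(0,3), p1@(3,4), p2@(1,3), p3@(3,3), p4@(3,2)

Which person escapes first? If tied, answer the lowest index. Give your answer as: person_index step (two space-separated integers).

Step 1: p0:(0,3)->(0,2) | p1:(3,4)->(2,4) | p2:(1,3)->(0,3) | p3:(3,3)->(2,3) | p4:(3,2)->(2,2)
Step 2: p0:(0,2)->(0,1)->EXIT | p1:(2,4)->(2,3) | p2:(0,3)->(0,2) | p3:(2,3)->(2,2) | p4:(2,2)->(2,1)
Step 3: p0:escaped | p1:(2,3)->(2,2) | p2:(0,2)->(0,1)->EXIT | p3:(2,2)->(2,1) | p4:(2,1)->(2,0)->EXIT
Step 4: p0:escaped | p1:(2,2)->(2,1) | p2:escaped | p3:(2,1)->(2,0)->EXIT | p4:escaped
Step 5: p0:escaped | p1:(2,1)->(2,0)->EXIT | p2:escaped | p3:escaped | p4:escaped
Exit steps: [2, 5, 3, 4, 3]
First to escape: p0 at step 2

Answer: 0 2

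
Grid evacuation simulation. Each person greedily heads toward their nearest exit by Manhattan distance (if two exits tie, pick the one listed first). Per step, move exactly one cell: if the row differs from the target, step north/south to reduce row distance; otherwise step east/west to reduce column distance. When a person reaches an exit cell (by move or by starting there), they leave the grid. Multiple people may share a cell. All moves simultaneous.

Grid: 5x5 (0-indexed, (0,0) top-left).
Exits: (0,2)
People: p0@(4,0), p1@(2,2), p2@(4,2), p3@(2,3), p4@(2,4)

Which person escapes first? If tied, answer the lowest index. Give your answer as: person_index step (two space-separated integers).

Step 1: p0:(4,0)->(3,0) | p1:(2,2)->(1,2) | p2:(4,2)->(3,2) | p3:(2,3)->(1,3) | p4:(2,4)->(1,4)
Step 2: p0:(3,0)->(2,0) | p1:(1,2)->(0,2)->EXIT | p2:(3,2)->(2,2) | p3:(1,3)->(0,3) | p4:(1,4)->(0,4)
Step 3: p0:(2,0)->(1,0) | p1:escaped | p2:(2,2)->(1,2) | p3:(0,3)->(0,2)->EXIT | p4:(0,4)->(0,3)
Step 4: p0:(1,0)->(0,0) | p1:escaped | p2:(1,2)->(0,2)->EXIT | p3:escaped | p4:(0,3)->(0,2)->EXIT
Step 5: p0:(0,0)->(0,1) | p1:escaped | p2:escaped | p3:escaped | p4:escaped
Step 6: p0:(0,1)->(0,2)->EXIT | p1:escaped | p2:escaped | p3:escaped | p4:escaped
Exit steps: [6, 2, 4, 3, 4]
First to escape: p1 at step 2

Answer: 1 2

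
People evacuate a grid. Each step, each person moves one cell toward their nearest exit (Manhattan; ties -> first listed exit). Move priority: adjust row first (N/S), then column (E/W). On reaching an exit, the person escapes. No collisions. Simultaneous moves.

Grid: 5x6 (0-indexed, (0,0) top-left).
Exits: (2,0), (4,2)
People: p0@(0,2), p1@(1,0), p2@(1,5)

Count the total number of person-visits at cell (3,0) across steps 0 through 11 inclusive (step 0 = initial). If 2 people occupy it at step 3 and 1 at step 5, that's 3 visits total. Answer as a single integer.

Step 0: p0@(0,2) p1@(1,0) p2@(1,5) -> at (3,0): 0 [-], cum=0
Step 1: p0@(1,2) p1@ESC p2@(2,5) -> at (3,0): 0 [-], cum=0
Step 2: p0@(2,2) p1@ESC p2@(2,4) -> at (3,0): 0 [-], cum=0
Step 3: p0@(2,1) p1@ESC p2@(2,3) -> at (3,0): 0 [-], cum=0
Step 4: p0@ESC p1@ESC p2@(2,2) -> at (3,0): 0 [-], cum=0
Step 5: p0@ESC p1@ESC p2@(2,1) -> at (3,0): 0 [-], cum=0
Step 6: p0@ESC p1@ESC p2@ESC -> at (3,0): 0 [-], cum=0
Total visits = 0

Answer: 0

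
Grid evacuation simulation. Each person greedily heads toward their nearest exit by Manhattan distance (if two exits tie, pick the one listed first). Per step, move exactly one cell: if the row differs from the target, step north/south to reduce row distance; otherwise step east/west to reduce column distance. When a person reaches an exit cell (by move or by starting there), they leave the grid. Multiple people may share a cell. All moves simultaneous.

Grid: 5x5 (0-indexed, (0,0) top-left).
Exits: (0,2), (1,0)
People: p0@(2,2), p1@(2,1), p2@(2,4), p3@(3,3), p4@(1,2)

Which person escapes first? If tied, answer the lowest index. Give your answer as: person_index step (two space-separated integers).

Step 1: p0:(2,2)->(1,2) | p1:(2,1)->(1,1) | p2:(2,4)->(1,4) | p3:(3,3)->(2,3) | p4:(1,2)->(0,2)->EXIT
Step 2: p0:(1,2)->(0,2)->EXIT | p1:(1,1)->(1,0)->EXIT | p2:(1,4)->(0,4) | p3:(2,3)->(1,3) | p4:escaped
Step 3: p0:escaped | p1:escaped | p2:(0,4)->(0,3) | p3:(1,3)->(0,3) | p4:escaped
Step 4: p0:escaped | p1:escaped | p2:(0,3)->(0,2)->EXIT | p3:(0,3)->(0,2)->EXIT | p4:escaped
Exit steps: [2, 2, 4, 4, 1]
First to escape: p4 at step 1

Answer: 4 1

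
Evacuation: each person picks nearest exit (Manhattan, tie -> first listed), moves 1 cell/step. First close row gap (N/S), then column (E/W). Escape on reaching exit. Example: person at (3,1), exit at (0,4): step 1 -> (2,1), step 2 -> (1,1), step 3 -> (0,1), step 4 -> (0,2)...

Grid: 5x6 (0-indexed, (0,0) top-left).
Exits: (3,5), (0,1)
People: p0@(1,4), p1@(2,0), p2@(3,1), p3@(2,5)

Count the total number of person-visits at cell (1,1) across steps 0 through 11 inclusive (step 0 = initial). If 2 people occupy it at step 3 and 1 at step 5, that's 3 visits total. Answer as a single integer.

Answer: 1

Derivation:
Step 0: p0@(1,4) p1@(2,0) p2@(3,1) p3@(2,5) -> at (1,1): 0 [-], cum=0
Step 1: p0@(2,4) p1@(1,0) p2@(2,1) p3@ESC -> at (1,1): 0 [-], cum=0
Step 2: p0@(3,4) p1@(0,0) p2@(1,1) p3@ESC -> at (1,1): 1 [p2], cum=1
Step 3: p0@ESC p1@ESC p2@ESC p3@ESC -> at (1,1): 0 [-], cum=1
Total visits = 1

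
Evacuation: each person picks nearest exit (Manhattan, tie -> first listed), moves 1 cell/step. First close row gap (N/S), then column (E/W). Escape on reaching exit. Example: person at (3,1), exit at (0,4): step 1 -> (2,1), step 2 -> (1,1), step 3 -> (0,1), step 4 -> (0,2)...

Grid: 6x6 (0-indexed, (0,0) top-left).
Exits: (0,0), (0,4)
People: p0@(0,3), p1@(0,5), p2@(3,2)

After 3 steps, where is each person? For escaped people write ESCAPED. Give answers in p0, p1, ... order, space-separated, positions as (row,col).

Step 1: p0:(0,3)->(0,4)->EXIT | p1:(0,5)->(0,4)->EXIT | p2:(3,2)->(2,2)
Step 2: p0:escaped | p1:escaped | p2:(2,2)->(1,2)
Step 3: p0:escaped | p1:escaped | p2:(1,2)->(0,2)

ESCAPED ESCAPED (0,2)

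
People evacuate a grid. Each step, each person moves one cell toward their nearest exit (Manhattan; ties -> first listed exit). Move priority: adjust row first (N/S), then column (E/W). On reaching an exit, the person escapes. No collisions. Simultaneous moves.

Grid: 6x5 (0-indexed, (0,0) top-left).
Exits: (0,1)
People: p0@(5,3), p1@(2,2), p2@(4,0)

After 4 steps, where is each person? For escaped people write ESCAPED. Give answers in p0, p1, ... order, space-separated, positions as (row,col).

Step 1: p0:(5,3)->(4,3) | p1:(2,2)->(1,2) | p2:(4,0)->(3,0)
Step 2: p0:(4,3)->(3,3) | p1:(1,2)->(0,2) | p2:(3,0)->(2,0)
Step 3: p0:(3,3)->(2,3) | p1:(0,2)->(0,1)->EXIT | p2:(2,0)->(1,0)
Step 4: p0:(2,3)->(1,3) | p1:escaped | p2:(1,0)->(0,0)

(1,3) ESCAPED (0,0)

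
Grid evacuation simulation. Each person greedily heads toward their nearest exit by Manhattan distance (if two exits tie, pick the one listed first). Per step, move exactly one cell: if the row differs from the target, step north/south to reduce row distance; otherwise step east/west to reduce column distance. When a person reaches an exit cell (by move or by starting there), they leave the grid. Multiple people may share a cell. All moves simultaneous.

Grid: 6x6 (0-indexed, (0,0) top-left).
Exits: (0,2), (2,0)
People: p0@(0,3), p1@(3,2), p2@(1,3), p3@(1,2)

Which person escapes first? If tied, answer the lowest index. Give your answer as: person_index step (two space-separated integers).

Step 1: p0:(0,3)->(0,2)->EXIT | p1:(3,2)->(2,2) | p2:(1,3)->(0,3) | p3:(1,2)->(0,2)->EXIT
Step 2: p0:escaped | p1:(2,2)->(1,2) | p2:(0,3)->(0,2)->EXIT | p3:escaped
Step 3: p0:escaped | p1:(1,2)->(0,2)->EXIT | p2:escaped | p3:escaped
Exit steps: [1, 3, 2, 1]
First to escape: p0 at step 1

Answer: 0 1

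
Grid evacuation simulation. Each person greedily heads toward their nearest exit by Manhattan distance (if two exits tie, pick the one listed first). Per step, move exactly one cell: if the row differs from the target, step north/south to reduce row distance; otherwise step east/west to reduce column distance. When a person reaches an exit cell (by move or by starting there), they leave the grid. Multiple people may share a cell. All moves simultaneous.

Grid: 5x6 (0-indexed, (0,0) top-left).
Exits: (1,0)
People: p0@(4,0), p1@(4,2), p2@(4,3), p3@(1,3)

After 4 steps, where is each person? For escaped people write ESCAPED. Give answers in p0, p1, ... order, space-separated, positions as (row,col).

Step 1: p0:(4,0)->(3,0) | p1:(4,2)->(3,2) | p2:(4,3)->(3,3) | p3:(1,3)->(1,2)
Step 2: p0:(3,0)->(2,0) | p1:(3,2)->(2,2) | p2:(3,3)->(2,3) | p3:(1,2)->(1,1)
Step 3: p0:(2,0)->(1,0)->EXIT | p1:(2,2)->(1,2) | p2:(2,3)->(1,3) | p3:(1,1)->(1,0)->EXIT
Step 4: p0:escaped | p1:(1,2)->(1,1) | p2:(1,3)->(1,2) | p3:escaped

ESCAPED (1,1) (1,2) ESCAPED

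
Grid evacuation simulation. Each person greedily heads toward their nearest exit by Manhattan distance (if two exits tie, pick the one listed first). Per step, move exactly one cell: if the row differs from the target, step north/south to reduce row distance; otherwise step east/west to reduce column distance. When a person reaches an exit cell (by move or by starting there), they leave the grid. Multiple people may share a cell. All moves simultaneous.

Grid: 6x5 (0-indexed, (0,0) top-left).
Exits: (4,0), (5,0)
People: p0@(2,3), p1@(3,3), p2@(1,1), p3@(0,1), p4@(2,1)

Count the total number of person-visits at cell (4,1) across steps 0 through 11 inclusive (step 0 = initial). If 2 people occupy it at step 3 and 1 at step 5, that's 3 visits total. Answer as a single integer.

Step 0: p0@(2,3) p1@(3,3) p2@(1,1) p3@(0,1) p4@(2,1) -> at (4,1): 0 [-], cum=0
Step 1: p0@(3,3) p1@(4,3) p2@(2,1) p3@(1,1) p4@(3,1) -> at (4,1): 0 [-], cum=0
Step 2: p0@(4,3) p1@(4,2) p2@(3,1) p3@(2,1) p4@(4,1) -> at (4,1): 1 [p4], cum=1
Step 3: p0@(4,2) p1@(4,1) p2@(4,1) p3@(3,1) p4@ESC -> at (4,1): 2 [p1,p2], cum=3
Step 4: p0@(4,1) p1@ESC p2@ESC p3@(4,1) p4@ESC -> at (4,1): 2 [p0,p3], cum=5
Step 5: p0@ESC p1@ESC p2@ESC p3@ESC p4@ESC -> at (4,1): 0 [-], cum=5
Total visits = 5

Answer: 5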